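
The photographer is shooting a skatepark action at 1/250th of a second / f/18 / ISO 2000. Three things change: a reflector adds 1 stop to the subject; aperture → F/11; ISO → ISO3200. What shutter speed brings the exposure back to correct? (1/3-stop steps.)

Scene light: 1 stop brighter.
Aperture: f/18 → f/16 → f/14 → f/13 → f/11 — 1 1/3 stops opened up (brighter).
ISO: 2000 → 2500 → 3200 — 2/3 stop raised (brighter).
Net so far: 3 stops brighter. Shutter speed: 1/250 → 1/320 → 1/400 → 1/500 → 1/640 → 1/800 → 1/1000 → 1/1250 → 1/1600 → 1/2000.

1/2000s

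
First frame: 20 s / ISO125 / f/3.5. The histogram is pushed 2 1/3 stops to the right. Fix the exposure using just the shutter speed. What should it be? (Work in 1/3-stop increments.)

Overexposed by 2 1/3 stops → need 2 1/3 stops darker.
Shutter speed: 20 → 15 → 13 → 10 → 8 → 6 → 5 → 4.

4 s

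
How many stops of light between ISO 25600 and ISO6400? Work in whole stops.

2 stops

25600 → 12800 → 6400 — count the steps: 2 stops.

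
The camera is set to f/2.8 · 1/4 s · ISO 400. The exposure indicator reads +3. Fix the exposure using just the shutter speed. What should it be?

Overexposed by 3 stops → need 3 stops darker.
Shutter speed: 1/4 → 1/8 → 1/15 → 1/30.

1/30s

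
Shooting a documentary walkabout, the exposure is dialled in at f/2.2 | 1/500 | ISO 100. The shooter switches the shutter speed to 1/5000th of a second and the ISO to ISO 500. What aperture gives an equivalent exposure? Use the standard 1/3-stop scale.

f/1.6

Shutter speed: 1/500 → 1/640 → 1/800 → 1/1000 → 1/1250 → 1/1600 → 1/2000 → 1/2500 → 1/3200 → 1/4000 → 1/5000 — 3 1/3 stops shorter (darker).
ISO: 100 → 125 → 160 → 200 → 250 → 320 → 400 → 500 — 2 1/3 stops higher (brighter).
Net change so far: 1 stop darker. Offset with the aperture: f/2.2 → f/2 → f/1.8 → f/1.6.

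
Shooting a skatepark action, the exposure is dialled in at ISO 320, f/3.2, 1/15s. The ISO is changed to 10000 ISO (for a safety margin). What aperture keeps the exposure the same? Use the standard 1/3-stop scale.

ISO: 320 → 400 → 500 → 640 → 800 → 1000 → 1250 → 1600 → 2000 → 2500 → 3200 → 4000 → 5000 → 6400 → 8000 → 10000 — 5 stops higher (brighter).
Need 5 stops darker from the aperture: f/3.2 → f/3.5 → f/4 → f/4.5 → f/5 → f/5.6 → f/6.3 → f/7.1 → f/8 → f/9 → f/10 → f/11 → f/13 → f/14 → f/16 → f/18.

f/18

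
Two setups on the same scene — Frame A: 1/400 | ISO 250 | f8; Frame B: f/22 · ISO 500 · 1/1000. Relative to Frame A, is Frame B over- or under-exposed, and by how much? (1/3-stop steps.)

Aperture: f/8 → f/9 → f/10 → f/11 → f/13 → f/14 → f/16 → f/18 → f/20 → f/22 — 3 stops smaller aperture (darker).
Shutter speed: 1/400 → 1/500 → 1/640 → 1/800 → 1/1000 — 1 1/3 stops shorter (darker).
ISO: 250 → 320 → 400 → 500 — 1 stop higher (brighter).
Net: −3 −1 1/3 +1 = −3 1/3 stops.

3 1/3 stops darker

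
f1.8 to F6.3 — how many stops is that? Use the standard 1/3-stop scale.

3 2/3 stops

f/1.8 → f/2 → f/2.2 → f/2.5 → f/2.8 → f/3.2 → f/3.5 → f/4 → f/4.5 → f/5 → f/5.6 → f/6.3 — count the steps: 11 third-stops = 3 2/3 stops.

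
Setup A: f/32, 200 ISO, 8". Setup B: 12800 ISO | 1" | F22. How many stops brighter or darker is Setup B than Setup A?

4 stops brighter

Aperture: f/32 → f/22 — 1 stop wider (brighter).
Shutter speed: 8 → 4 → 2 → 1 — 3 stops faster (darker).
ISO: 200 → 400 → 800 → 1600 → 3200 → 6400 → 12800 — 6 stops raised (brighter).
Net: +1 −3 +6 = +4 stops.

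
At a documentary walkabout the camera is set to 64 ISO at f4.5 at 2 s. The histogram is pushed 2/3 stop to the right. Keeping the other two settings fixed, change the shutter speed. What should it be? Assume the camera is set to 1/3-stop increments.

1.3 s

Overexposed by 2/3 stop → need 2/3 stop darker.
Shutter speed: 2 → 1.6 → 1.3.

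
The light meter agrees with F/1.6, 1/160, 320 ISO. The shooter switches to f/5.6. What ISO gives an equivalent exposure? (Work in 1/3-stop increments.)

ISO 4000

Aperture: f/1.6 → f/1.8 → f/2 → f/2.2 → f/2.5 → f/2.8 → f/3.2 → f/3.5 → f/4 → f/4.5 → f/5 → f/5.6 — 3 2/3 stops stopped down (darker).
Need 3 2/3 stops brighter from the ISO: 320 → 400 → 500 → 640 → 800 → 1000 → 1250 → 1600 → 2000 → 2500 → 3200 → 4000.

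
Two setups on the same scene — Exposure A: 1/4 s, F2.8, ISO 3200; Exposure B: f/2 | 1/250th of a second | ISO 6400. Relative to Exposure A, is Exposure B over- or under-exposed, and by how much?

Aperture: f/2.8 → f/2 — 1 stop opened up (brighter).
Shutter speed: 1/4 → 1/8 → 1/15 → 1/30 → 1/60 → 1/125 → 1/250 — 6 stops shorter (darker).
ISO: 3200 → 6400 — 1 stop higher (brighter).
Net: +1 −6 +1 = −4 stops.

4 stops darker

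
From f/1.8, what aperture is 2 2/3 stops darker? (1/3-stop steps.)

Aperture: f/1.8 → f/2 → f/2.2 → f/2.5 → f/2.8 → f/3.2 → f/3.5 → f/4 → f/4.5 — 2 2/3 stops stopped down (darker).

f/4.5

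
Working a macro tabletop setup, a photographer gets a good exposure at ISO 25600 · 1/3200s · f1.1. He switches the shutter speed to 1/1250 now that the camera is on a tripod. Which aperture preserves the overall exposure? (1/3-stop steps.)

Shutter speed: 1/3200 → 1/2500 → 1/2000 → 1/1600 → 1/1250 — 1 1/3 stops slower (brighter).
Need 1 1/3 stops darker from the aperture: f/1.1 → f/1.2 → f/1.4 → f/1.6 → f/1.8.

f/1.8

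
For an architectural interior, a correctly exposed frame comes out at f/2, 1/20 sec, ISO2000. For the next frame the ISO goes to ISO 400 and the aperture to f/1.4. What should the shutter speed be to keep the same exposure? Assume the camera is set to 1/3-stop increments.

1/8s

ISO: 2000 → 1600 → 1250 → 1000 → 800 → 640 → 500 → 400 — 2 1/3 stops lower (darker).
Aperture: f/2 → f/1.8 → f/1.6 → f/1.4 — 1 stop larger aperture (brighter).
Net change so far: 1 1/3 stops darker. Offset with the shutter speed: 1/20 → 1/15 → 1/13 → 1/10 → 1/8.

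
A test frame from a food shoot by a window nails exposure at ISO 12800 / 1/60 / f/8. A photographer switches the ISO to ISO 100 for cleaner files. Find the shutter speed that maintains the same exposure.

2 s

ISO: 12800 → 6400 → 3200 → 1600 → 800 → 400 → 200 → 100 — 7 stops dropped (darker).
Need 7 stops brighter from the shutter speed: 1/60 → 1/30 → 1/15 → 1/8 → 1/4 → 1/2 → 1 → 2.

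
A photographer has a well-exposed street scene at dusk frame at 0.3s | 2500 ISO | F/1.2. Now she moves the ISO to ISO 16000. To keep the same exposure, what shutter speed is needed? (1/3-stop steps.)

ISO: 2500 → 3200 → 4000 → 5000 → 6400 → 8000 → 10000 → 12800 → 16000 — 2 2/3 stops raised (brighter).
Need 2 2/3 stops darker from the shutter speed: 0.3 → 1/4 → 1/5 → 1/6 → 1/8 → 1/10 → 1/13 → 1/15 → 1/20.

1/20s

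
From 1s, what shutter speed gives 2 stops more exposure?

4 s

Shutter speed: 1 → 2 → 4 — 2 stops slower (brighter).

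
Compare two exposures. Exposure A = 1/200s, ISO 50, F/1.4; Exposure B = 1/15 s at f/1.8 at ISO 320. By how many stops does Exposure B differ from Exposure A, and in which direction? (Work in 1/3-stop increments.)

Aperture: f/1.4 → f/1.6 → f/1.8 — 2/3 stop smaller aperture (darker).
Shutter speed: 1/200 → 1/160 → 1/125 → 1/100 → 1/80 → 1/60 → 1/50 → 1/40 → 1/30 → 1/25 → 1/20 → 1/15 — 3 2/3 stops slower (brighter).
ISO: 50 → 64 → 80 → 100 → 125 → 160 → 200 → 250 → 320 — 2 2/3 stops raised (brighter).
Net: −2/3 +3 2/3 +2 2/3 = +5 2/3 stops.

5 2/3 stops brighter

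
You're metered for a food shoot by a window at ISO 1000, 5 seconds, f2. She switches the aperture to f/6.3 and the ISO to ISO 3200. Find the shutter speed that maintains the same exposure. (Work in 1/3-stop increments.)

Aperture: f/2 → f/2.2 → f/2.5 → f/2.8 → f/3.2 → f/3.5 → f/4 → f/4.5 → f/5 → f/5.6 → f/6.3 — 3 1/3 stops stopped down (darker).
ISO: 1000 → 1250 → 1600 → 2000 → 2500 → 3200 — 1 2/3 stops higher (brighter).
Net change so far: 1 2/3 stops darker. Offset with the shutter speed: 5 → 6 → 8 → 10 → 13 → 15.

15 s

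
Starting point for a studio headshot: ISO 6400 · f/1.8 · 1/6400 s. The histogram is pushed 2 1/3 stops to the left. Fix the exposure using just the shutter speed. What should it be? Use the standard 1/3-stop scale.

1/1250s

Underexposed by 2 1/3 stops → need 2 1/3 stops brighter.
Shutter speed: 1/6400 → 1/5000 → 1/4000 → 1/3200 → 1/2500 → 1/2000 → 1/1600 → 1/1250.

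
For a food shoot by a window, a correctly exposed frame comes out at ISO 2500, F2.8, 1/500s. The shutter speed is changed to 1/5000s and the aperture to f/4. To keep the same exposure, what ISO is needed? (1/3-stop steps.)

ISO 51200

Shutter speed: 1/500 → 1/640 → 1/800 → 1/1000 → 1/1250 → 1/1600 → 1/2000 → 1/2500 → 1/3200 → 1/4000 → 1/5000 — 3 1/3 stops faster (darker).
Aperture: f/2.8 → f/3.2 → f/3.5 → f/4 — 1 stop smaller aperture (darker).
Net change so far: 4 1/3 stops darker. Offset with the ISO: 2500 → 3200 → 4000 → 5000 → 6400 → 8000 → 10000 → 12800 → 16000 → 20000 → 25600 → 32000 → 40000 → 51200.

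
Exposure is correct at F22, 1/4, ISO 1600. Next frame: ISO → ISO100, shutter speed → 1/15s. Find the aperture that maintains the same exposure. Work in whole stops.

f/2.8

ISO: 1600 → 800 → 400 → 200 → 100 — 4 stops lower (darker).
Shutter speed: 1/4 → 1/8 → 1/15 — 2 stops faster (darker).
Net change so far: 6 stops darker. Offset with the aperture: f/22 → f/16 → f/11 → f/8 → f/5.6 → f/4 → f/2.8.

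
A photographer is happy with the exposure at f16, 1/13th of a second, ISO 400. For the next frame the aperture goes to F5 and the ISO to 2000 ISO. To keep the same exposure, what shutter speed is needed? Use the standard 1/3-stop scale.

Aperture: f/16 → f/14 → f/13 → f/11 → f/10 → f/9 → f/8 → f/7.1 → f/6.3 → f/5.6 → f/5 — 3 1/3 stops opened up (brighter).
ISO: 400 → 500 → 640 → 800 → 1000 → 1250 → 1600 → 2000 — 2 1/3 stops higher (brighter).
Net change so far: 5 2/3 stops brighter. Offset with the shutter speed: 1/13 → 1/15 → 1/20 → 1/25 → 1/30 → 1/40 → 1/50 → 1/60 → 1/80 → 1/100 → 1/125 → 1/160 → 1/200 → 1/250 → 1/320 → 1/400 → 1/500 → 1/640.

1/640s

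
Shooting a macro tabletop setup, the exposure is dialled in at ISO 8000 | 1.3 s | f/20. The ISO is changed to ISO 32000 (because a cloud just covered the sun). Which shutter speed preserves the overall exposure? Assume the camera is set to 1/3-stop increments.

0.3 s

ISO: 8000 → 10000 → 12800 → 16000 → 20000 → 25600 → 32000 — 2 stops higher (brighter).
Need 2 stops darker from the shutter speed: 1.3 → 1 → 0.8 → 0.6 → 0.5 → 0.4 → 0.3.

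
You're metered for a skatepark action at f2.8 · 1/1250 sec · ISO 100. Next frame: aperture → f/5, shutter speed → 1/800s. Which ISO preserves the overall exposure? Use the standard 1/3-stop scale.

Aperture: f/2.8 → f/3.2 → f/3.5 → f/4 → f/4.5 → f/5 — 1 2/3 stops stopped down (darker).
Shutter speed: 1/1250 → 1/1000 → 1/800 — 2/3 stop slower (brighter).
Net change so far: 1 stop darker. Offset with the ISO: 100 → 125 → 160 → 200.

ISO 200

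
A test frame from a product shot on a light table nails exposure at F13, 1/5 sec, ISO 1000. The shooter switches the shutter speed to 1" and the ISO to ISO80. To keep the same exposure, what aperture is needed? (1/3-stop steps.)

f/8

Shutter speed: 1/5 → 1/4 → 0.3 → 0.4 → 0.5 → 0.6 → 0.8 → 1 — 2 1/3 stops longer (brighter).
ISO: 1000 → 800 → 640 → 500 → 400 → 320 → 250 → 200 → 160 → 125 → 100 → 80 — 3 2/3 stops dropped (darker).
Net change so far: 1 1/3 stops darker. Offset with the aperture: f/13 → f/11 → f/10 → f/9 → f/8.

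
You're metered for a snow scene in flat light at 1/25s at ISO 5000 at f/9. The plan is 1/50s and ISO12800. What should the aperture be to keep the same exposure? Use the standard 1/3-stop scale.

f/10

Shutter speed: 1/25 → 1/30 → 1/40 → 1/50 — 1 stop faster (darker).
ISO: 5000 → 6400 → 8000 → 10000 → 12800 — 1 1/3 stops raised (brighter).
Net change so far: 1/3 stop brighter. Offset with the aperture: f/9 → f/10.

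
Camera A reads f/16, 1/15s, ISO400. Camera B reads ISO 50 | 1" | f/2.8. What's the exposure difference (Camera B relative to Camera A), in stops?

Aperture: f/16 → f/11 → f/8 → f/5.6 → f/4 → f/2.8 — 5 stops opened up (brighter).
Shutter speed: 1/15 → 1/8 → 1/4 → 1/2 → 1 — 4 stops slower (brighter).
ISO: 400 → 200 → 100 → 50 — 3 stops dropped (darker).
Net: +5 +4 −3 = +6 stops.

6 stops brighter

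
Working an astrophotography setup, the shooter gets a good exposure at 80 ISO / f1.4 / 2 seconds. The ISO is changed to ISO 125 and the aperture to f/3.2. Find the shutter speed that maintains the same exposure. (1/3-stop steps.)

ISO: 80 → 100 → 125 — 2/3 stop raised (brighter).
Aperture: f/1.4 → f/1.6 → f/1.8 → f/2 → f/2.2 → f/2.5 → f/2.8 → f/3.2 — 2 1/3 stops narrower (darker).
Net change so far: 1 2/3 stops darker. Offset with the shutter speed: 2 → 2.5 → 3.2 → 4 → 5 → 6.

6 s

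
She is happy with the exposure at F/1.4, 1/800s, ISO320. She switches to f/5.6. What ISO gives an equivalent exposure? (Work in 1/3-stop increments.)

Aperture: f/1.4 → f/1.6 → f/1.8 → f/2 → f/2.2 → f/2.5 → f/2.8 → f/3.2 → f/3.5 → f/4 → f/4.5 → f/5 → f/5.6 — 4 stops stopped down (darker).
Need 4 stops brighter from the ISO: 320 → 400 → 500 → 640 → 800 → 1000 → 1250 → 1600 → 2000 → 2500 → 3200 → 4000 → 5000.

ISO 5000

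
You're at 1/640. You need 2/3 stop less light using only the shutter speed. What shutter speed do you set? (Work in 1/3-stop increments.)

Shutter speed: 1/640 → 1/800 → 1/1000 — 2/3 stop faster (darker).

1/1000s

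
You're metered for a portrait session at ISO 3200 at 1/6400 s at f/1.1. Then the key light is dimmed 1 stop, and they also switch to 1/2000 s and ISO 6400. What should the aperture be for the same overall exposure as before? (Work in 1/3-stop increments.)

f/2

Scene light: 1 stop darker.
Shutter speed: 1/6400 → 1/5000 → 1/4000 → 1/3200 → 1/2500 → 1/2000 — 1 2/3 stops longer (brighter).
ISO: 3200 → 4000 → 5000 → 6400 — 1 stop raised (brighter).
Net so far: 1 2/3 stops brighter. Aperture: f/1.1 → f/1.2 → f/1.4 → f/1.6 → f/1.8 → f/2.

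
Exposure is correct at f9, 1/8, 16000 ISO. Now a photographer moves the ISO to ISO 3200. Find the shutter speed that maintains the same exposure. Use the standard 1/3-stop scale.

ISO: 16000 → 12800 → 10000 → 8000 → 6400 → 5000 → 4000 → 3200 — 2 1/3 stops dropped (darker).
Need 2 1/3 stops brighter from the shutter speed: 1/8 → 1/6 → 1/5 → 1/4 → 0.3 → 0.4 → 0.5 → 0.6.

0.6 s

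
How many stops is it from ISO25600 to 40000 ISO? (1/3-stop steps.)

25600 → 32000 → 40000 — count the steps: 2 third-stops = 2/3 stop.

2/3 stop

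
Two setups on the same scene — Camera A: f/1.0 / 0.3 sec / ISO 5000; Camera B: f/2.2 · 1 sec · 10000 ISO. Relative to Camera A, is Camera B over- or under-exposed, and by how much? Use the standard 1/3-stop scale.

Aperture: f/1.0 → f/1.1 → f/1.2 → f/1.4 → f/1.6 → f/1.8 → f/2 → f/2.2 — 2 1/3 stops narrower (darker).
Shutter speed: 0.3 → 0.4 → 0.5 → 0.6 → 0.8 → 1 — 1 2/3 stops longer (brighter).
ISO: 5000 → 6400 → 8000 → 10000 — 1 stop higher (brighter).
Net: −2 1/3 +1 2/3 +1 = +1/3 stops.

1/3 stop brighter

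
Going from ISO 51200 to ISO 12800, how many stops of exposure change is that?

2 stops

51200 → 25600 → 12800 — count the steps: 2 stops.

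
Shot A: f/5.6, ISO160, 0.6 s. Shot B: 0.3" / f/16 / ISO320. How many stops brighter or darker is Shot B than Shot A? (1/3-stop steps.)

Aperture: f/5.6 → f/6.3 → f/7.1 → f/8 → f/9 → f/10 → f/11 → f/13 → f/14 → f/16 — 3 stops stopped down (darker).
Shutter speed: 0.6 → 0.5 → 0.4 → 0.3 — 1 stop shorter (darker).
ISO: 160 → 200 → 250 → 320 — 1 stop higher (brighter).
Net: −3 −1 +1 = −3 stops.

3 stops darker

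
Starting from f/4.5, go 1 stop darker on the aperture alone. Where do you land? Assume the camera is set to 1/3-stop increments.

f/6.3

Aperture: f/4.5 → f/5 → f/5.6 → f/6.3 — 1 stop smaller aperture (darker).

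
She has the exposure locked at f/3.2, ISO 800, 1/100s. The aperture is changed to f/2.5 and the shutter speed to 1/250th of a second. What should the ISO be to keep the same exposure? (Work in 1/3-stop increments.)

ISO 1250

Aperture: f/3.2 → f/2.8 → f/2.5 — 2/3 stop opened up (brighter).
Shutter speed: 1/100 → 1/125 → 1/160 → 1/200 → 1/250 — 1 1/3 stops faster (darker).
Net change so far: 2/3 stop darker. Offset with the ISO: 800 → 1000 → 1250.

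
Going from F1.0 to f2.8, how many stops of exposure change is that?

3 stops

f/1.0 → f/1.4 → f/2 → f/2.8 — count the steps: 3 stops.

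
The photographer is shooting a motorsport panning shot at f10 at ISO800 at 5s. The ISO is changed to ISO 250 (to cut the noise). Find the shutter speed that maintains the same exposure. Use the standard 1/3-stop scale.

ISO: 800 → 640 → 500 → 400 → 320 → 250 — 1 2/3 stops dropped (darker).
Need 1 2/3 stops brighter from the shutter speed: 5 → 6 → 8 → 10 → 13 → 15.

15 s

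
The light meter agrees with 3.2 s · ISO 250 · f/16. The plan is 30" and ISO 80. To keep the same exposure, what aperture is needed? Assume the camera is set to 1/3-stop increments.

Shutter speed: 3.2 → 4 → 5 → 6 → 8 → 10 → 13 → 15 → 20 → 25 → 30 — 3 1/3 stops slower (brighter).
ISO: 250 → 200 → 160 → 125 → 100 → 80 — 1 2/3 stops dropped (darker).
Net change so far: 1 2/3 stops brighter. Offset with the aperture: f/16 → f/18 → f/20 → f/22 → f/25 → f/29.

f/29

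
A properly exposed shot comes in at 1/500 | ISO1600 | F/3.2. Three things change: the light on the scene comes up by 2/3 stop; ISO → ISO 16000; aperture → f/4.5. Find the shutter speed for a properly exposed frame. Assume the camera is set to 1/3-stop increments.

Scene light: 2/3 stop brighter.
ISO: 1600 → 2000 → 2500 → 3200 → 4000 → 5000 → 6400 → 8000 → 10000 → 12800 → 16000 — 3 1/3 stops higher (brighter).
Aperture: f/3.2 → f/3.5 → f/4 → f/4.5 — 1 stop stopped down (darker).
Net so far: 3 stops brighter. Shutter speed: 1/500 → 1/640 → 1/800 → 1/1000 → 1/1250 → 1/1600 → 1/2000 → 1/2500 → 1/3200 → 1/4000.

1/4000s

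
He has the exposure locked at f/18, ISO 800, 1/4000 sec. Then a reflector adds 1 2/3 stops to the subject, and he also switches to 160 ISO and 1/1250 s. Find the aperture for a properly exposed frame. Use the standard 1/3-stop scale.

Scene light: 1 2/3 stops brighter.
ISO: 800 → 640 → 500 → 400 → 320 → 250 → 200 → 160 — 2 1/3 stops dropped (darker).
Shutter speed: 1/4000 → 1/3200 → 1/2500 → 1/2000 → 1/1600 → 1/1250 — 1 2/3 stops slower (brighter).
Net so far: 1 stop brighter. Aperture: f/18 → f/20 → f/22 → f/25.

f/25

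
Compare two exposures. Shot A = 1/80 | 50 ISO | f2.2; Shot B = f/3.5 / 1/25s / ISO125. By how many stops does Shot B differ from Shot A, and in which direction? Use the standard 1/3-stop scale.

Aperture: f/2.2 → f/2.5 → f/2.8 → f/3.2 → f/3.5 — 1 1/3 stops stopped down (darker).
Shutter speed: 1/80 → 1/60 → 1/50 → 1/40 → 1/30 → 1/25 — 1 2/3 stops slower (brighter).
ISO: 50 → 64 → 80 → 100 → 125 — 1 1/3 stops higher (brighter).
Net: −1 1/3 +1 2/3 +1 1/3 = +1 2/3 stops.

1 2/3 stops brighter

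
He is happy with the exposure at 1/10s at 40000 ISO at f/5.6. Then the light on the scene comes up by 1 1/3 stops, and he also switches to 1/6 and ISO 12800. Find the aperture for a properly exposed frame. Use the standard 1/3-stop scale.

Scene light: 1 1/3 stops brighter.
Shutter speed: 1/10 → 1/8 → 1/6 — 2/3 stop slower (brighter).
ISO: 40000 → 32000 → 25600 → 20000 → 16000 → 12800 — 1 2/3 stops dropped (darker).
Net so far: 1/3 stop brighter. Aperture: f/5.6 → f/6.3.

f/6.3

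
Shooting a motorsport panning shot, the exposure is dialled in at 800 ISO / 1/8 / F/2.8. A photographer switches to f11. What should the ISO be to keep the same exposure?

Aperture: f/2.8 → f/4 → f/5.6 → f/8 → f/11 — 4 stops stopped down (darker).
Need 4 stops brighter from the ISO: 800 → 1600 → 3200 → 6400 → 12800.

ISO 12800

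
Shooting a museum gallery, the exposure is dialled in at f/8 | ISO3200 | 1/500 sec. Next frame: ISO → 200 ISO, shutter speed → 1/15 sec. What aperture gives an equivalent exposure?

f/11

ISO: 3200 → 1600 → 800 → 400 → 200 — 4 stops lower (darker).
Shutter speed: 1/500 → 1/250 → 1/125 → 1/60 → 1/30 → 1/15 — 5 stops slower (brighter).
Net change so far: 1 stop brighter. Offset with the aperture: f/8 → f/11.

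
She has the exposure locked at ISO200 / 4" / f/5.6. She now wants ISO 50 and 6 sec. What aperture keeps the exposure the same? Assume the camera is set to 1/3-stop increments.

f/3.5

ISO: 200 → 160 → 125 → 100 → 80 → 64 → 50 — 2 stops dropped (darker).
Shutter speed: 4 → 5 → 6 — 2/3 stop slower (brighter).
Net change so far: 1 1/3 stops darker. Offset with the aperture: f/5.6 → f/5 → f/4.5 → f/4 → f/3.5.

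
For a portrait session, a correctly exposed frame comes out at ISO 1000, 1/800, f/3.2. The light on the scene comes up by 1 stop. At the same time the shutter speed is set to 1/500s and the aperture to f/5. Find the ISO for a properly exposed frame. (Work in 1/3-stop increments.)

Scene light: 1 stop brighter.
Shutter speed: 1/800 → 1/640 → 1/500 — 2/3 stop longer (brighter).
Aperture: f/3.2 → f/3.5 → f/4 → f/4.5 → f/5 — 1 1/3 stops stopped down (darker).
Net so far: 1/3 stop brighter. ISO: 1000 → 800.

ISO 800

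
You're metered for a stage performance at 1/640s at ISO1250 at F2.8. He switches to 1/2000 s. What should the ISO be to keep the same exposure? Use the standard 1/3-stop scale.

Shutter speed: 1/640 → 1/800 → 1/1000 → 1/1250 → 1/1600 → 1/2000 — 1 2/3 stops shorter (darker).
Need 1 2/3 stops brighter from the ISO: 1250 → 1600 → 2000 → 2500 → 3200 → 4000.

ISO 4000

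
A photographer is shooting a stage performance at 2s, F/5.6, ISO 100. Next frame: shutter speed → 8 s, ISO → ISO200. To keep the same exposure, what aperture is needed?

Shutter speed: 2 → 4 → 8 — 2 stops slower (brighter).
ISO: 100 → 200 — 1 stop higher (brighter).
Net change so far: 3 stops brighter. Offset with the aperture: f/5.6 → f/8 → f/11 → f/16.

f/16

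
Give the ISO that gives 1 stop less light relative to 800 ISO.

ISO: 800 → 400 — 1 stop lower (darker).

ISO 400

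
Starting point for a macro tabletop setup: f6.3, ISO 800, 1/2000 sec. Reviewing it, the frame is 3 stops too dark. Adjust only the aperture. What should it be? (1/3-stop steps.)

Underexposed by 3 stops → need 3 stops brighter.
Aperture: f/6.3 → f/5.6 → f/5 → f/4.5 → f/4 → f/3.5 → f/3.2 → f/2.8 → f/2.5 → f/2.2.

f/2.2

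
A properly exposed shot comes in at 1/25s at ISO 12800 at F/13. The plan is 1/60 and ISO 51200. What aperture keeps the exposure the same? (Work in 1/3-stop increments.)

Shutter speed: 1/25 → 1/30 → 1/40 → 1/50 → 1/60 — 1 1/3 stops faster (darker).
ISO: 12800 → 16000 → 20000 → 25600 → 32000 → 40000 → 51200 — 2 stops raised (brighter).
Net change so far: 2/3 stop brighter. Offset with the aperture: f/13 → f/14 → f/16.

f/16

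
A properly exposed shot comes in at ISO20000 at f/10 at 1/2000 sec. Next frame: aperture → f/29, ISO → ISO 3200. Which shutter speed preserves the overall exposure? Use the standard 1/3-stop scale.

1/40s

Aperture: f/10 → f/11 → f/13 → f/14 → f/16 → f/18 → f/20 → f/22 → f/25 → f/29 — 3 stops stopped down (darker).
ISO: 20000 → 16000 → 12800 → 10000 → 8000 → 6400 → 5000 → 4000 → 3200 — 2 2/3 stops dropped (darker).
Net change so far: 5 2/3 stops darker. Offset with the shutter speed: 1/2000 → 1/1600 → 1/1250 → 1/1000 → 1/800 → 1/640 → 1/500 → 1/400 → 1/320 → 1/250 → 1/200 → 1/160 → 1/125 → 1/100 → 1/80 → 1/60 → 1/50 → 1/40.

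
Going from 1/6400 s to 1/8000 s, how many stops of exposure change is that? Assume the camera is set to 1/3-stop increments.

1/6400 → 1/8000 — count the steps: 1 third-stops = 1/3 stop.

1/3 stop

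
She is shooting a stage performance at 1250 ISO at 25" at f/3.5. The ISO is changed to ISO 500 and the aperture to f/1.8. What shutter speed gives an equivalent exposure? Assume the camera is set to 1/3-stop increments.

15 s

ISO: 1250 → 1000 → 800 → 640 → 500 — 1 1/3 stops dropped (darker).
Aperture: f/3.5 → f/3.2 → f/2.8 → f/2.5 → f/2.2 → f/2 → f/1.8 — 2 stops opened up (brighter).
Net change so far: 2/3 stop brighter. Offset with the shutter speed: 25 → 20 → 15.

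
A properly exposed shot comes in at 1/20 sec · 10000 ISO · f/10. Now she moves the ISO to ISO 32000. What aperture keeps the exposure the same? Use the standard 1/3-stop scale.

ISO: 10000 → 12800 → 16000 → 20000 → 25600 → 32000 — 1 2/3 stops raised (brighter).
Need 1 2/3 stops darker from the aperture: f/10 → f/11 → f/13 → f/14 → f/16 → f/18.

f/18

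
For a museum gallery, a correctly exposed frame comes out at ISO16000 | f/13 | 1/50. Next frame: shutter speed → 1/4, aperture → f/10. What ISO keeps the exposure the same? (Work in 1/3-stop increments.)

Shutter speed: 1/50 → 1/40 → 1/30 → 1/25 → 1/20 → 1/15 → 1/13 → 1/10 → 1/8 → 1/6 → 1/5 → 1/4 — 3 2/3 stops longer (brighter).
Aperture: f/13 → f/11 → f/10 — 2/3 stop wider (brighter).
Net change so far: 4 1/3 stops brighter. Offset with the ISO: 16000 → 12800 → 10000 → 8000 → 6400 → 5000 → 4000 → 3200 → 2500 → 2000 → 1600 → 1250 → 1000 → 800.

ISO 800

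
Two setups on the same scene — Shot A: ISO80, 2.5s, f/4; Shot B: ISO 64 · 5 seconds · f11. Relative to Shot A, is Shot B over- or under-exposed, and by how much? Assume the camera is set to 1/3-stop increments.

2 1/3 stops darker

Aperture: f/4 → f/4.5 → f/5 → f/5.6 → f/6.3 → f/7.1 → f/8 → f/9 → f/10 → f/11 — 3 stops stopped down (darker).
Shutter speed: 2.5 → 3.2 → 4 → 5 — 1 stop longer (brighter).
ISO: 80 → 64 — 1/3 stop lower (darker).
Net: −3 +1 −1/3 = −2 1/3 stops.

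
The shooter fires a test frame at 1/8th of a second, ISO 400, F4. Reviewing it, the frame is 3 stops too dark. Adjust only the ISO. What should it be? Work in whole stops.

ISO 3200

Underexposed by 3 stops → need 3 stops brighter.
ISO: 400 → 800 → 1600 → 3200.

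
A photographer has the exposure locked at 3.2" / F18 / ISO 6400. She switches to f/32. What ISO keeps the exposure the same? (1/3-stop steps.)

ISO 20000

Aperture: f/18 → f/20 → f/22 → f/25 → f/29 → f/32 — 1 2/3 stops stopped down (darker).
Need 1 2/3 stops brighter from the ISO: 6400 → 8000 → 10000 → 12800 → 16000 → 20000.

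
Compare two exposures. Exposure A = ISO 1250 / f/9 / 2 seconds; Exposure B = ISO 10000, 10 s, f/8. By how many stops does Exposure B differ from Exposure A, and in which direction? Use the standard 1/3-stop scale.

5 2/3 stops brighter

Aperture: f/9 → f/8 — 1/3 stop larger aperture (brighter).
Shutter speed: 2 → 2.5 → 3.2 → 4 → 5 → 6 → 8 → 10 — 2 1/3 stops longer (brighter).
ISO: 1250 → 1600 → 2000 → 2500 → 3200 → 4000 → 5000 → 6400 → 8000 → 10000 — 3 stops higher (brighter).
Net: +1/3 +2 1/3 +3 = +5 2/3 stops.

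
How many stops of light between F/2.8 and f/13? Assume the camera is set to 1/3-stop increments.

f/2.8 → f/3.2 → f/3.5 → f/4 → f/4.5 → f/5 → f/5.6 → f/6.3 → f/7.1 → f/8 → f/9 → f/10 → f/11 → f/13 — count the steps: 13 third-stops = 4 1/3 stops.

4 1/3 stops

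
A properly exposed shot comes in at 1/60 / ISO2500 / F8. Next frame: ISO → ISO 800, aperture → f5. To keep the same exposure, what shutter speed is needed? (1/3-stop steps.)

1/50s

ISO: 2500 → 2000 → 1600 → 1250 → 1000 → 800 — 1 2/3 stops dropped (darker).
Aperture: f/8 → f/7.1 → f/6.3 → f/5.6 → f/5 — 1 1/3 stops opened up (brighter).
Net change so far: 1/3 stop darker. Offset with the shutter speed: 1/60 → 1/50.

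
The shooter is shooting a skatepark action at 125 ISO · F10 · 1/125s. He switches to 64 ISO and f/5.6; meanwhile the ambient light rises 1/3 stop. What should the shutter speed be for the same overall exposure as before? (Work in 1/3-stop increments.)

Scene light: 1/3 stop brighter.
ISO: 125 → 100 → 80 → 64 — 1 stop dropped (darker).
Aperture: f/10 → f/9 → f/8 → f/7.1 → f/6.3 → f/5.6 — 1 2/3 stops opened up (brighter).
Net so far: 1 stop brighter. Shutter speed: 1/125 → 1/160 → 1/200 → 1/250.

1/250s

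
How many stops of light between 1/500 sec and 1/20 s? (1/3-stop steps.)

4 2/3 stops

1/500 → 1/400 → 1/320 → 1/250 → 1/200 → 1/160 → 1/125 → 1/100 → 1/80 → 1/60 → 1/50 → 1/40 → 1/30 → 1/25 → 1/20 — count the steps: 14 third-stops = 4 2/3 stops.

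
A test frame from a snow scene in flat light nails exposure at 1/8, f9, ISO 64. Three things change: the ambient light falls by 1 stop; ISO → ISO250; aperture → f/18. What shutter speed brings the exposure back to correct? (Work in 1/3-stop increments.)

Scene light: 1 stop darker.
ISO: 64 → 80 → 100 → 125 → 160 → 200 → 250 — 2 stops raised (brighter).
Aperture: f/9 → f/10 → f/11 → f/13 → f/14 → f/16 → f/18 — 2 stops narrower (darker).
Net so far: 1 stop darker. Shutter speed: 1/8 → 1/6 → 1/5 → 1/4.

1/4s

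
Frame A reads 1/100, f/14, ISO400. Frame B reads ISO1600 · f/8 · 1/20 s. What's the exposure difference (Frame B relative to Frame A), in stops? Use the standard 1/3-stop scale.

Aperture: f/14 → f/13 → f/11 → f/10 → f/9 → f/8 — 1 2/3 stops wider (brighter).
Shutter speed: 1/100 → 1/80 → 1/60 → 1/50 → 1/40 → 1/30 → 1/25 → 1/20 — 2 1/3 stops longer (brighter).
ISO: 400 → 500 → 640 → 800 → 1000 → 1250 → 1600 — 2 stops higher (brighter).
Net: +1 2/3 +2 1/3 +2 = +6 stops.

6 stops brighter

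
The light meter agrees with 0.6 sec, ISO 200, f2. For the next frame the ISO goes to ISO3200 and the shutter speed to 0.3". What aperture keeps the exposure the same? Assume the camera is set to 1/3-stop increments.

f/5.6

ISO: 200 → 250 → 320 → 400 → 500 → 640 → 800 → 1000 → 1250 → 1600 → 2000 → 2500 → 3200 — 4 stops higher (brighter).
Shutter speed: 0.6 → 0.5 → 0.4 → 0.3 — 1 stop faster (darker).
Net change so far: 3 stops brighter. Offset with the aperture: f/2 → f/2.2 → f/2.5 → f/2.8 → f/3.2 → f/3.5 → f/4 → f/4.5 → f/5 → f/5.6.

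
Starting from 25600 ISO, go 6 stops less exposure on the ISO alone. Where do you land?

ISO 400

ISO: 25600 → 12800 → 6400 → 3200 → 1600 → 800 → 400 — 6 stops dropped (darker).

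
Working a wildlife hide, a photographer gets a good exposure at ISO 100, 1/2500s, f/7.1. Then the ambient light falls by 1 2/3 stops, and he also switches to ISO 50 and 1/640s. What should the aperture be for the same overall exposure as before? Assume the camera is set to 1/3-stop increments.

Scene light: 1 2/3 stops darker.
ISO: 100 → 80 → 64 → 50 — 1 stop lower (darker).
Shutter speed: 1/2500 → 1/2000 → 1/1600 → 1/1250 → 1/1000 → 1/800 → 1/640 — 2 stops longer (brighter).
Net so far: 2/3 stop darker. Aperture: f/7.1 → f/6.3 → f/5.6.

f/5.6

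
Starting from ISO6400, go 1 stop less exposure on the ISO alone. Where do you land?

ISO: 6400 → 3200 — 1 stop dropped (darker).

ISO 3200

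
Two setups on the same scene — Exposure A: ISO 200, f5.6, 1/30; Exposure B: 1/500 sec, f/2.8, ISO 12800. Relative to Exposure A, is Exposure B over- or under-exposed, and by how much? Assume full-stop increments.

4 stops brighter

Aperture: f/5.6 → f/4 → f/2.8 — 2 stops wider (brighter).
Shutter speed: 1/30 → 1/60 → 1/125 → 1/250 → 1/500 — 4 stops shorter (darker).
ISO: 200 → 400 → 800 → 1600 → 3200 → 6400 → 12800 — 6 stops higher (brighter).
Net: +2 −4 +6 = +4 stops.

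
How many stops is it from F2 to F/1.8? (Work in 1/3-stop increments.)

f/2 → f/1.8 — count the steps: 1 third-stops = 1/3 stop.

1/3 stop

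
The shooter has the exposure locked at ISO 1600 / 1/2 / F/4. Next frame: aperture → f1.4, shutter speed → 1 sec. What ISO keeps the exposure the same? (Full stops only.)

ISO 100

Aperture: f/4 → f/2.8 → f/2 → f/1.4 — 3 stops wider (brighter).
Shutter speed: 1/2 → 1 — 1 stop slower (brighter).
Net change so far: 4 stops brighter. Offset with the ISO: 1600 → 800 → 400 → 200 → 100.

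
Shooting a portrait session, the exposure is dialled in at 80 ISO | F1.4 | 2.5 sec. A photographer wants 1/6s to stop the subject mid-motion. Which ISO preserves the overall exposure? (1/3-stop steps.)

ISO 1250

Shutter speed: 2.5 → 2 → 1.6 → 1.3 → 1 → 0.8 → 0.6 → 0.5 → 0.4 → 0.3 → 1/4 → 1/5 → 1/6 — 4 stops faster (darker).
Need 4 stops brighter from the ISO: 80 → 100 → 125 → 160 → 200 → 250 → 320 → 400 → 500 → 640 → 800 → 1000 → 1250.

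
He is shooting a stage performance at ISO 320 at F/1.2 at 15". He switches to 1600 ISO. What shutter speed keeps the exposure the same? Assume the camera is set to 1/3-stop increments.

ISO: 320 → 400 → 500 → 640 → 800 → 1000 → 1250 → 1600 — 2 1/3 stops higher (brighter).
Need 2 1/3 stops darker from the shutter speed: 15 → 13 → 10 → 8 → 6 → 5 → 4 → 3.2.

3.2 s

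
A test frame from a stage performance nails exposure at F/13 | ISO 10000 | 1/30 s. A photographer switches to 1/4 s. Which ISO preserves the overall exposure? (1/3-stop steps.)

ISO 1250

Shutter speed: 1/30 → 1/25 → 1/20 → 1/15 → 1/13 → 1/10 → 1/8 → 1/6 → 1/5 → 1/4 — 3 stops longer (brighter).
Need 3 stops darker from the ISO: 10000 → 8000 → 6400 → 5000 → 4000 → 3200 → 2500 → 2000 → 1600 → 1250.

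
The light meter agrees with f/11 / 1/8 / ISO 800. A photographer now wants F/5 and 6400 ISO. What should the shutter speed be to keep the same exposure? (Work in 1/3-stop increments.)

Aperture: f/11 → f/10 → f/9 → f/8 → f/7.1 → f/6.3 → f/5.6 → f/5 — 2 1/3 stops larger aperture (brighter).
ISO: 800 → 1000 → 1250 → 1600 → 2000 → 2500 → 3200 → 4000 → 5000 → 6400 — 3 stops raised (brighter).
Net change so far: 5 1/3 stops brighter. Offset with the shutter speed: 1/8 → 1/10 → 1/13 → 1/15 → 1/20 → 1/25 → 1/30 → 1/40 → 1/50 → 1/60 → 1/80 → 1/100 → 1/125 → 1/160 → 1/200 → 1/250 → 1/320.

1/320s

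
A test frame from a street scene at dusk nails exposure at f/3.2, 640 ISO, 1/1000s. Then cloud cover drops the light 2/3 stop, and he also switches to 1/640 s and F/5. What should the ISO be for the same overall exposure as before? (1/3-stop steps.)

ISO 1600

Scene light: 2/3 stop darker.
Shutter speed: 1/1000 → 1/800 → 1/640 — 2/3 stop slower (brighter).
Aperture: f/3.2 → f/3.5 → f/4 → f/4.5 → f/5 — 1 1/3 stops smaller aperture (darker).
Net so far: 1 1/3 stops darker. ISO: 640 → 800 → 1000 → 1250 → 1600.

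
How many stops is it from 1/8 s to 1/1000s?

1/8 → 1/15 → 1/30 → 1/60 → 1/125 → 1/250 → 1/500 → 1/1000 — count the steps: 7 stops.

7 stops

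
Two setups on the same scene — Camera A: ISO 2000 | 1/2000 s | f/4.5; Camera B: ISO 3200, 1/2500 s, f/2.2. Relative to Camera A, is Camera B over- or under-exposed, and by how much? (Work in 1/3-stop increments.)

2 1/3 stops brighter

Aperture: f/4.5 → f/4 → f/3.5 → f/3.2 → f/2.8 → f/2.5 → f/2.2 — 2 stops wider (brighter).
Shutter speed: 1/2000 → 1/2500 — 1/3 stop shorter (darker).
ISO: 2000 → 2500 → 3200 — 2/3 stop higher (brighter).
Net: +2 −1/3 +2/3 = +2 1/3 stops.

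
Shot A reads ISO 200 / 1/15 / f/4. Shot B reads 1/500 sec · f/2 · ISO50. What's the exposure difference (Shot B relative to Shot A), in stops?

Aperture: f/4 → f/2.8 → f/2 — 2 stops wider (brighter).
Shutter speed: 1/15 → 1/30 → 1/60 → 1/125 → 1/250 → 1/500 — 5 stops faster (darker).
ISO: 200 → 100 → 50 — 2 stops lower (darker).
Net: +2 −5 −2 = −5 stops.

5 stops darker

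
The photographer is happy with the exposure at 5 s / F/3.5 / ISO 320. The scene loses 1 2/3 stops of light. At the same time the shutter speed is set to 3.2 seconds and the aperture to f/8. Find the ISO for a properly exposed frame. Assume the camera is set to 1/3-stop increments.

ISO 8000

Scene light: 1 2/3 stops darker.
Shutter speed: 5 → 4 → 3.2 — 2/3 stop faster (darker).
Aperture: f/3.5 → f/4 → f/4.5 → f/5 → f/5.6 → f/6.3 → f/7.1 → f/8 — 2 1/3 stops narrower (darker).
Net so far: 4 2/3 stops darker. ISO: 320 → 400 → 500 → 640 → 800 → 1000 → 1250 → 1600 → 2000 → 2500 → 3200 → 4000 → 5000 → 6400 → 8000.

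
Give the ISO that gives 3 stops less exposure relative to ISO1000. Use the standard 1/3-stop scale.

ISO: 1000 → 800 → 640 → 500 → 400 → 320 → 250 → 200 → 160 → 125 — 3 stops lower (darker).

ISO 125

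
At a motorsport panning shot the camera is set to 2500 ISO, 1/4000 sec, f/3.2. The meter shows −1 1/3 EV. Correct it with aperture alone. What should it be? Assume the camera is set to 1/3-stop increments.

Underexposed by 1 1/3 stops → need 1 1/3 stops brighter.
Aperture: f/3.2 → f/2.8 → f/2.5 → f/2.2 → f/2.

f/2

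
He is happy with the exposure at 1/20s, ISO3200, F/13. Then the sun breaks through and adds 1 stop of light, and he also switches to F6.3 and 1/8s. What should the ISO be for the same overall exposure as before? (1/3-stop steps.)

ISO 160

Scene light: 1 stop brighter.
Aperture: f/13 → f/11 → f/10 → f/9 → f/8 → f/7.1 → f/6.3 — 2 stops opened up (brighter).
Shutter speed: 1/20 → 1/15 → 1/13 → 1/10 → 1/8 — 1 1/3 stops slower (brighter).
Net so far: 4 1/3 stops brighter. ISO: 3200 → 2500 → 2000 → 1600 → 1250 → 1000 → 800 → 640 → 500 → 400 → 320 → 250 → 200 → 160.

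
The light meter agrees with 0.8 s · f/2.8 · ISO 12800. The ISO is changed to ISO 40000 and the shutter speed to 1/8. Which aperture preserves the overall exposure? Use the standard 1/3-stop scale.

f/2

ISO: 12800 → 16000 → 20000 → 25600 → 32000 → 40000 — 1 2/3 stops raised (brighter).
Shutter speed: 0.8 → 0.6 → 0.5 → 0.4 → 0.3 → 1/4 → 1/5 → 1/6 → 1/8 — 2 2/3 stops shorter (darker).
Net change so far: 1 stop darker. Offset with the aperture: f/2.8 → f/2.5 → f/2.2 → f/2.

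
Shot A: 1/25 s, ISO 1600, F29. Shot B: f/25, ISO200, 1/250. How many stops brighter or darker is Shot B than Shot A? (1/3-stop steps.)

6 stops darker

Aperture: f/29 → f/25 — 1/3 stop opened up (brighter).
Shutter speed: 1/25 → 1/30 → 1/40 → 1/50 → 1/60 → 1/80 → 1/100 → 1/125 → 1/160 → 1/200 → 1/250 — 3 1/3 stops faster (darker).
ISO: 1600 → 1250 → 1000 → 800 → 640 → 500 → 400 → 320 → 250 → 200 — 3 stops lower (darker).
Net: +1/3 −3 1/3 −3 = −6 stops.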